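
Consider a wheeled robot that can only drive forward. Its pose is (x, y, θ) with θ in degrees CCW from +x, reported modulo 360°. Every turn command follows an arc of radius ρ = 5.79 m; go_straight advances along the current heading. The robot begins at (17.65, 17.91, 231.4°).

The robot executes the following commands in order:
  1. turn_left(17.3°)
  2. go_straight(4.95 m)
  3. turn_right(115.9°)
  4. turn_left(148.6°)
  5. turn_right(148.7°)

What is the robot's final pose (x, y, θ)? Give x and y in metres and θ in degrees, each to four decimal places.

(-14.5154, -0.1910, 132.7000°)

set_pose: (x, y, θ) = (17.6500, 17.9100, 231.4000°), ρ = 5.79
turn_left(17.3°): centre at ρ to the left, rotate +17.3° → (16.7805, 16.4010, 248.7000°)
go_straight(4.95): x += 4.95·cos θ, y += 4.95·sin θ → (14.9824, 11.7891, 248.7000°)
turn_right(115.9°): centre at ρ to the right, rotate −115.9° → (5.3396, 9.9583, 132.8000°)
turn_left(148.6°): centre at ρ to the left, rotate +148.6° → (-4.5844, 4.8799, 281.4000°)
turn_right(148.7°): centre at ρ to the right, rotate −148.7° → (-14.5154, -0.1910, 132.7000°)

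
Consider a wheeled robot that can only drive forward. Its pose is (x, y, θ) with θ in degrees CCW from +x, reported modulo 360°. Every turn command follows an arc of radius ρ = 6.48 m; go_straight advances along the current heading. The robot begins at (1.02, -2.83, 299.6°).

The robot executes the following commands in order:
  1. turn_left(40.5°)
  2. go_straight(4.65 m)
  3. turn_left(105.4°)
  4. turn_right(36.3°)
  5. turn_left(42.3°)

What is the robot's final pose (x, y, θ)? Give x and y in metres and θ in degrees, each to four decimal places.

(20.6138, 6.4091, 91.5000°)

set_pose: (x, y, θ) = (1.0200, -2.8300, 299.6000°), ρ = 6.48
turn_left(40.5°): centre at ρ to the left, rotate +40.5° → (4.4487, -5.7223, 340.1000°)
go_straight(4.65): x += 4.65·cos θ, y += 4.65·sin θ → (8.8210, -7.3051, 340.1000°)
turn_left(105.4°): centre at ρ to the left, rotate +105.4° → (17.4867, -1.7204, 445.5000° ≡ 85.5000°)
turn_right(36.3°): centre at ρ to the right, rotate −36.3° → (19.0414, 2.0053, 49.2000°)
turn_left(42.3°): centre at ρ to the left, rotate +42.3° → (20.6138, 6.4091, 91.5000°)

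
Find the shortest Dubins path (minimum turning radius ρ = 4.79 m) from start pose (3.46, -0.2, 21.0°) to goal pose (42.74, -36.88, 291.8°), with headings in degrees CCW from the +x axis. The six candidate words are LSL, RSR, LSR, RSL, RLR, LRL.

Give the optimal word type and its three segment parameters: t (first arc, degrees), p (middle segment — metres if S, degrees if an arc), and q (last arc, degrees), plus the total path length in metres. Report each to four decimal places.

RSR: t = 66.7437°, p = 47.4530 m, q = 22.4563°, L = 54.9102 m

Let ψ = atan2(Δy, Δx) = atan2(-36.68, 39.28) = -43.0396° be the start→goal bearing.
Normalize: d = |goal − start| / ρ = 53.743286/4.79 = 11.219893, α = (θ_start − ψ) mod 360° = 64.0396° = 1.117702 rad, β = (θ_goal − ψ) mod 360° = 334.8396° = 5.844054 rad.
Common terms: sin α = 0.899097, cos α = 0.437750, sin β = -0.425154, cos β = 0.905121, cos(α−β) = 0.013962, d² = 125.885992. Work in radians in the unit-radius frame; every candidate has L = ρ·(t + p + q).
LSL: p² = 2 + d² − 2cos(α−β) + 2d(sin α − sin β) = 157.573965; p = √p² = 12.552847; φ = atan2(cos β − cos α, d + sin α − sin β) = 0.037241 rad; t = (φ − α) mod 2π = 5.202724 rad, q = (β − φ) mod 2π = 5.806813 rad → L = 4.79·(5.202724 + 12.552847 + 5.806813) = 4.79·23.562384 = 112.863819 m
RSR: p² = 2 + d² − 2cos(α−β) + 2d(sin β − sin α) = 98.142171; p = √p² = 9.906673; φ = atan2(cos α − cos β, d − sin α + sin β) = -0.047195 rad; t = (α − φ) mod 2π = 1.164897 rad, q = (φ − β) mod 2π = 0.391937 rad → L = 4.79·(1.164897 + 9.906673 + 0.391937) = 4.79·11.463507 = 54.910197 m
LSR: p² = d² − 2 + 2cos(α−β) + 2d(sin α + sin β) = 134.549103; p = √p² = 11.599530; φ = atan2(−cos α − cos β, d + sin α + sin β) − atan2(−2, p) = 0.056407 rad; t = (φ − α) mod 2π = 5.221890 rad, q = (φ − β) mod 2π = 0.495539 rad → L = 4.79·(5.221890 + 11.599530 + 0.495539) = 4.79·17.316959 = 82.948234 m
RSL: p² = d² − 2 + 2cos(α−β) − 2d(sin α + sin β) = 113.278730; p = √p² = 10.643248; φ = atan2(cos α + cos β, d − sin α − sin β) − atan2(2, p) = -0.061426 rad; t = (α − φ) mod 2π = 1.179128 rad, q = (β − φ) mod 2π = 5.905479 rad → L = 4.79·(1.179128 + 10.643248 + 5.905479) = 4.79·17.727855 = 84.916427 m
RLR: c = (6 − d² + 2cos(α−β) + 2d(sin α − sin β))/8 = -11.267771, |c| > 1 → infeasible
LRL: c = (6 − d² + 2cos(α−β) − 2d(sin α − sin β))/8 = -18.696746, |c| > 1 → infeasible
Shortest: RSR with L = 54.910197 m ≈ 54.9102 m
Convert RSR to answer units (arcs ×180/π): t = 1.164897·180/π = 66.7437°, p = ρ·p = 4.79·9.906673 = 47.4530 m, q = 0.391937·180/π = 22.4563°, L = 54.9102 m.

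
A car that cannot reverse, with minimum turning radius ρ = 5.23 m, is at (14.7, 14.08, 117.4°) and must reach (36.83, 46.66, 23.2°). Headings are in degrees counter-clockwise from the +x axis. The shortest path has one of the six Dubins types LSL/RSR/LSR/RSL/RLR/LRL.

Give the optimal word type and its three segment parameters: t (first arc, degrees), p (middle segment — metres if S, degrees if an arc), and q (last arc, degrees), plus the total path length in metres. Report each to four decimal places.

RSR: t = 65.0178°, p = 32.0238 m, q = 29.1822°, L = 40.6225 m

Let ψ = atan2(Δy, Δx) = atan2(32.58, 22.13) = 55.8137° be the start→goal bearing.
Normalize: d = |goal − start| / ρ = 39.385191/5.23 = 7.530629, α = (θ_start − ψ) mod 360° = 61.5863° = 1.074885 rad, β = (θ_goal − ψ) mod 360° = 327.3863° = 5.713970 rad.
Common terms: sin α = 0.879535, cos α = 0.475834, sin β = -0.538971, cos β = 0.842324, cos(α−β) = -0.073238, d² = 56.710378. Work in radians in the unit-radius frame; every candidate has L = ρ·(t + p + q).
LSL: p² = 2 + d² − 2cos(α−β) + 2d(sin α − sin β) = 80.221351; p = √p² = 8.956637; φ = atan2(cos β − cos α, d + sin α − sin β) = 0.040930 rad; t = (φ − α) mod 2π = 5.249230 rad, q = (β − φ) mod 2π = 5.673040 rad → L = 5.23·(5.249230 + 8.956637 + 5.673040) = 5.23·19.878908 = 103.966687 m
RSR: p² = 2 + d² − 2cos(α−β) + 2d(sin β − sin α) = 37.492358; p = √p² = 6.123100; φ = atan2(cos α − cos β, d − sin α + sin β) = -0.059890 rad; t = (α − φ) mod 2π = 1.134774 rad, q = (φ − β) mod 2π = 0.509326 rad → L = 5.23·(1.134774 + 6.123100 + 0.509326) = 5.23·7.767201 = 40.622459 m
LSR: p² = d² − 2 + 2cos(α−β) + 2d(sin α + sin β) = 59.693220; p = √p² = 7.726139; φ = atan2(−cos α − cos β, d + sin α + sin β) − atan2(−2, p) = 0.087375 rad; t = (φ − α) mod 2π = 5.295676 rad, q = (φ − β) mod 2π = 0.656591 rad → L = 5.23·(5.295676 + 7.726139 + 0.656591) = 5.23·13.678405 = 71.538059 m
RSL: p² = d² − 2 + 2cos(α−β) − 2d(sin α + sin β) = 49.434583; p = √p² = 7.030973; φ = atan2(cos α + cos β, d − sin α − sin β) − atan2(2, p) = -0.095819 rad; t = (α − φ) mod 2π = 1.170703 rad, q = (β − φ) mod 2π = 5.809788 rad → L = 5.23·(1.170703 + 7.030973 + 5.809788) = 5.23·14.011465 = 73.279961 m
RLR: c = (6 − d² + 2cos(α−β) + 2d(sin α − sin β))/8 = -3.686545, |c| > 1 → infeasible
LRL: c = (6 − d² + 2cos(α−β) − 2d(sin α − sin β))/8 = -9.027669, |c| > 1 → infeasible
Shortest: RSR with L = 40.622459 m ≈ 40.6225 m
Convert RSR to answer units (arcs ×180/π): t = 1.134774·180/π = 65.0178°, p = ρ·p = 5.23·6.123100 = 32.0238 m, q = 0.509326·180/π = 29.1822°, L = 40.6225 m.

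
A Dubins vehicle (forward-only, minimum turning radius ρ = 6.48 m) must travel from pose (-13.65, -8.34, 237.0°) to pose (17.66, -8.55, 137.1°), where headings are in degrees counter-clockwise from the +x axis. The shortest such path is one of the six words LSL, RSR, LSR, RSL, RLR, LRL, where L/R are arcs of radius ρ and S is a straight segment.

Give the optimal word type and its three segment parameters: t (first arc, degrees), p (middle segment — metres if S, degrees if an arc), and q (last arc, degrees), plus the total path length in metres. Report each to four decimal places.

LSL: t = 119.1948°, p = 21.5118 m, q = 140.9052°, L = 50.9284 m

Let ψ = atan2(Δy, Δx) = atan2(-0.21, 31.31) = -0.3843° be the start→goal bearing.
Normalize: d = |goal − start| / ρ = 31.310704/6.48 = 4.831899, α = (θ_start − ψ) mod 360° = 237.3843° = 4.143137 rad, β = (θ_goal − ψ) mod 360° = 137.4843° = 2.399553 rad.
Common terms: sin α = -0.842305, cos α = -0.539002, sin β = 0.675792, cos β = -0.737092, cos(α−β) = -0.171929, d² = 23.347246. Work in radians in the unit-radius frame; every candidate has L = ρ·(t + p + q).
LSL: p² = 2 + d² − 2cos(α−β) + 2d(sin α − sin β) = 11.020522; p = √p² = 3.319717; φ = atan2(cos β − cos α, d + sin α − sin β) = -0.059706 rad; t = (φ − α) mod 2π = 2.080342 rad, q = (β − φ) mod 2π = 2.459260 rad → L = 6.48·(2.080342 + 3.319717 + 2.459260) = 6.48·7.859319 = 50.928384 m
RSR: p² = 2 + d² − 2cos(α−β) + 2d(sin β − sin α) = 40.361686; p = √p² = 6.353085; φ = atan2(cos α − cos β, d − sin α + sin β) = 0.031185 rad; t = (α − φ) mod 2π = 4.111952 rad, q = (φ − β) mod 2π = 3.914817 rad → L = 6.48·(4.111952 + 6.353085 + 3.914817) = 6.48·14.379854 = 93.181454 m
LSR: p² = d² − 2 + 2cos(α−β) + 2d(sin α + sin β) = 19.394248; p = √p² = 4.403890; φ = atan2(−cos α − cos β, d + sin α + sin β) − atan2(−2, p) = 0.693288 rad; t = (φ − α) mod 2π = 2.833336 rad, q = (φ − β) mod 2π = 4.576920 rad → L = 6.48·(2.833336 + 4.403890 + 4.576920) = 6.48·11.814146 = 76.555664 m
RSL: p² = d² − 2 + 2cos(α−β) − 2d(sin α + sin β) = 22.612528; p = √p² = 4.755263; φ = atan2(cos α + cos β, d − sin α − sin β) − atan2(2, p) = -0.648087 rad; t = (α − φ) mod 2π = 4.791224 rad, q = (β − φ) mod 2π = 3.047641 rad → L = 6.48·(4.791224 + 4.755263 + 3.047641) = 6.48·12.594128 = 81.609950 m
RLR: c = (6 − d² + 2cos(α−β) + 2d(sin α − sin β))/8 = -4.045211, |c| > 1 → infeasible
LRL: c = (6 − d² + 2cos(α−β) − 2d(sin α − sin β))/8 = -0.377565; p = 2π − arccos c = 4.325223 rad; φ = atan2(cos β − cos α, d + sin α − sin β) = -0.059706 rad; t = (φ − α + p/2) mod 2π = 4.242953 rad, q = (β − α − t + p) mod 2π = 4.621871 rad → L = 6.48·(4.242953 + 4.325223 + 4.621871) = 6.48·13.190048 = 85.471513 m
Shortest: LSL with L = 50.928384 m ≈ 50.9284 m
Convert LSL to answer units (arcs ×180/π): t = 2.080342·180/π = 119.1948°, p = ρ·p = 6.48·3.319717 = 21.5118 m, q = 2.459260·180/π = 140.9052°, L = 50.9284 m.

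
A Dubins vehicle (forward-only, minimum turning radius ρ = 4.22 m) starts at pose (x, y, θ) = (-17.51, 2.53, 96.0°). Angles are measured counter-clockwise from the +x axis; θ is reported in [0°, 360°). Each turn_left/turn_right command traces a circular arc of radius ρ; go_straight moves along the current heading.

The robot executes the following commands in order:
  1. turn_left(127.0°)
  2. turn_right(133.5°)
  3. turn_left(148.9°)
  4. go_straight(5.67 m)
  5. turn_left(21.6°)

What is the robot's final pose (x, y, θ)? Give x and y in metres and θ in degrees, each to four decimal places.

(-43.0295, 4.2387, 260.0000°)

set_pose: (x, y, θ) = (-17.5100, 2.5300, 96.0000°), ρ = 4.22
turn_left(127.0°): centre at ρ to the left, rotate +127.0° → (-24.5849, 5.1752, 223.0000°)
turn_right(133.5°): centre at ρ to the right, rotate −133.5° → (-31.6828, 8.2983, 89.5000°)
turn_left(148.9°): centre at ρ to the left, rotate +148.9° → (-39.4969, 10.5464, 238.4000°)
go_straight(5.67): x += 5.67·cos θ, y += 5.67·sin θ → (-42.4679, 5.7171, 238.4000°)
turn_left(21.6°): centre at ρ to the left, rotate +21.6° → (-43.0295, 4.2387, 260.0000°)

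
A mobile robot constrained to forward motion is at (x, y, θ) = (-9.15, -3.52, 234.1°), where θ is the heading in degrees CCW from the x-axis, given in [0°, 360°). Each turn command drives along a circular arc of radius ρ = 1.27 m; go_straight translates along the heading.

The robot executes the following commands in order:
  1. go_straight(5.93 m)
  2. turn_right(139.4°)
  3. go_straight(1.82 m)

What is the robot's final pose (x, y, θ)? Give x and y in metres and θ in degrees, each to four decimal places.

(-15.0708, -5.8690, 94.7000°)

set_pose: (x, y, θ) = (-9.1500, -3.5200, 234.1000°), ρ = 1.27
go_straight(5.93): x += 5.93·cos θ, y += 5.93·sin θ → (-12.6272, -8.3235, 234.1000°)
turn_right(139.4°): centre at ρ to the right, rotate −139.4° → (-14.9217, -7.6829, 94.7000°)
go_straight(1.82): x += 1.82·cos θ, y += 1.82·sin θ → (-15.0708, -5.8690, 94.7000°)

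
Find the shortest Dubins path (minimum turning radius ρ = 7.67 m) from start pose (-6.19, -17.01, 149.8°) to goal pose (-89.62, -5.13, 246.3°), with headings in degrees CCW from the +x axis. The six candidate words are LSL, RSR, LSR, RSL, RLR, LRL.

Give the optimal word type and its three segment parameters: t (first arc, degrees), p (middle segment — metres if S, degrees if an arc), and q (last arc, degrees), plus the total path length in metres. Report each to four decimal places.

Let ψ = atan2(Δy, Δx) = atan2(11.88, -83.43) = 171.8959° be the start→goal bearing.
Normalize: d = |goal − start| / ρ = 84.271581/7.67 = 10.987168, α = (θ_start − ψ) mod 360° = 337.9041° = 5.897540 rad, β = (θ_goal − ψ) mod 360° = 74.4041° = 1.298597 rad.
Common terms: sin α = -0.376157, cos α = 0.926556, sin β = 0.963182, cos β = 0.268850, cos(α−β) = -0.113203, d² = 120.717867. Work in radians in the unit-radius frame; every candidate has L = ρ·(t + p + q).
LSL: p² = 2 + d² − 2cos(α−β) + 2d(sin α − sin β) = 93.513181; p = √p² = 9.670221; φ = atan2(cos β − cos α, d + sin α − sin β) = -0.068066 rad; t = (φ − α) mod 2π = 0.317579 rad, q = (β − φ) mod 2π = 1.366663 rad → L = 7.67·(0.317579 + 9.670221 + 1.366663) = 7.67·11.354464 = 87.088739 m
RSR: p² = 2 + d² − 2cos(α−β) + 2d(sin β − sin α) = 152.375365; p = √p² = 12.344042; φ = atan2(cos α − cos β, d − sin α + sin β) = 0.053306 rad; t = (α − φ) mod 2π = 5.844233 rad, q = (φ − β) mod 2π = 5.037895 rad → L = 7.67·(5.844233 + 12.344042 + 5.037895) = 7.67·23.226170 = 178.144721 m
LSR: p² = d² − 2 + 2cos(α−β) + 2d(sin α + sin β) = 131.390939; p = √p² = 11.462589; φ = atan2(−cos α − cos β, d + sin α + sin β) − atan2(−2, p) = 0.069825 rad; t = (φ − α) mod 2π = 0.455470 rad, q = (φ − β) mod 2π = 5.054413 rad → L = 7.67·(0.455470 + 11.462589 + 5.054413) = 7.67·16.972471 = 130.178856 m
RSL: p² = d² − 2 + 2cos(α−β) − 2d(sin α + sin β) = 105.591982; p = √p² = 10.275796; φ = atan2(cos α + cos β, d − sin α − sin β) − atan2(2, p) = -0.077790 rad; t = (α − φ) mod 2π = 5.975330 rad, q = (β − φ) mod 2π = 1.376387 rad → L = 7.67·(5.975330 + 10.275796 + 1.376387) = 7.67·17.627513 = 135.203021 m
RLR: c = (6 − d² + 2cos(α−β) + 2d(sin α − sin β))/8 = -18.046921, |c| > 1 → infeasible
LRL: c = (6 − d² + 2cos(α−β) − 2d(sin α − sin β))/8 = -10.689148, |c| > 1 → infeasible
Shortest: LSL with L = 87.088739 m ≈ 87.0887 m
Convert LSL to answer units (arcs ×180/π): t = 0.317579·180/π = 18.1960°, p = ρ·p = 7.67·9.670221 = 74.1706 m, q = 1.366663·180/π = 78.3040°, L = 87.0887 m.

LSL: t = 18.1960°, p = 74.1706 m, q = 78.3040°, L = 87.0887 m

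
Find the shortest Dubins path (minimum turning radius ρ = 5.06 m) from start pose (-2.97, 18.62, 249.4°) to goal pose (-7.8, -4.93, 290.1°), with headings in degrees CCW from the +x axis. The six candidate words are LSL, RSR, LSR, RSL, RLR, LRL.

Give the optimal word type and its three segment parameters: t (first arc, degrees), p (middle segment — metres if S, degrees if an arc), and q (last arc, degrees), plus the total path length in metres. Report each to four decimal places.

LSL: t = 7.0846°, p = 20.6013 m, q = 33.6154°, L = 24.1956 m

Let ψ = atan2(Δy, Δx) = atan2(-23.55, -4.83) = -101.5904° be the start→goal bearing.
Normalize: d = |goal − start| / ρ = 24.040204/5.06 = 4.751028, α = (θ_start − ψ) mod 360° = 350.9904° = 6.125938 rad, β = (θ_goal − ψ) mod 360° = 31.6904° = 0.553101 rad.
Common terms: sin α = -0.156600, cos α = 0.987662, sin β = 0.525329, cos β = 0.850899, cos(α−β) = 0.758134, d² = 22.572271. Work in radians in the unit-radius frame; every candidate has L = ρ·(t + p + q).
LSL: p² = 2 + d² − 2cos(α−β) + 2d(sin α − sin β) = 16.576273; p = √p² = 4.071397; φ = atan2(cos β − cos α, d + sin α − sin β) = -0.033597 rad; t = (φ − α) mod 2π = 0.123650 rad, q = (β − φ) mod 2π = 0.586699 rad → L = 5.06·(0.123650 + 4.071397 + 0.586699) = 5.06·4.781746 = 24.195635 m
RSR: p² = 2 + d² − 2cos(α−β) + 2d(sin β − sin α) = 29.535731; p = √p² = 5.434679; φ = atan2(cos α − cos β, d − sin α + sin β) = 0.025167 rad; t = (α − φ) mod 2π = 6.100770 rad, q = (φ − β) mod 2π = 5.755251 rad → L = 5.06·(6.100770 + 5.434679 + 5.755251) = 5.06·17.290700 = 87.490943 m
LSR: p² = d² − 2 + 2cos(α−β) + 2d(sin α + sin β) = 25.592219; p = √p² = 5.058875; φ = atan2(−cos α − cos β, d + sin α + sin β) − atan2(−2, p) = 0.031718 rad; t = (φ − α) mod 2π = 0.188966 rad, q = (φ − β) mod 2π = 5.761802 rad → L = 5.06·(0.188966 + 5.058875 + 5.761802) = 5.06·11.009643 = 55.708796 m
RSL: p² = d² − 2 + 2cos(α−β) − 2d(sin α + sin β) = 18.584861; p = √p² = 4.311016; φ = atan2(cos α + cos β, d − sin α − sin β) − atan2(2, p) = -0.037137 rad; t = (α − φ) mod 2π = 6.163074 rad, q = (β − φ) mod 2π = 0.590238 rad → L = 5.06·(6.163074 + 4.311016 + 0.590238) = 5.06·11.064329 = 55.985503 m
RLR: c = (6 − d² + 2cos(α−β) + 2d(sin α − sin β))/8 = -2.691966, |c| > 1 → infeasible
LRL: c = (6 − d² + 2cos(α−β) − 2d(sin α − sin β))/8 = -1.072034, |c| > 1 → infeasible
Shortest: LSL with L = 24.195635 m ≈ 24.1956 m
Convert LSL to answer units (arcs ×180/π): t = 0.123650·180/π = 7.0846°, p = ρ·p = 5.06·4.071397 = 20.6013 m, q = 0.586699·180/π = 33.6154°, L = 24.1956 m.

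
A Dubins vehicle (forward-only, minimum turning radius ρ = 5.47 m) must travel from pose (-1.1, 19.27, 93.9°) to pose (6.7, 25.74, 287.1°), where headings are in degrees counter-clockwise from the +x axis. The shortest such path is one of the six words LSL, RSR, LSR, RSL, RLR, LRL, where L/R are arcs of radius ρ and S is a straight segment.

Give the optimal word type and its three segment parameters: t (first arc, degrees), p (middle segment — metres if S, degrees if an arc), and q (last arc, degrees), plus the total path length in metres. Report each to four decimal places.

LRL: t = 42.3950°, p = 223.4560°, q = 14.2610°, L = 26.7422 m

Let ψ = atan2(Δy, Δx) = atan2(6.47, 7.80) = 39.6753° be the start→goal bearing.
Normalize: d = |goal − start| / ρ = 10.134145/5.47 = 1.852677, α = (θ_start − ψ) mod 360° = 54.2247° = 0.946400 rad, β = (θ_goal − ψ) mod 360° = 247.4247° = 4.318376 rad.
Common terms: sin α = 0.811316, cos α = 0.584608, sin β = -0.923376, cos β = -0.383897, cos(α−β) = -0.973579, d² = 3.432413. Work in radians in the unit-radius frame; every candidate has L = ρ·(t + p + q).
LSL: p² = 2 + d² − 2cos(α−β) + 2d(sin α − sin β) = 13.807221; p = √p² = 3.715807; φ = atan2(cos β − cos α, d + sin α − sin β) = -0.263690 rad; t = (φ − α) mod 2π = 5.073096 rad, q = (β − φ) mod 2π = 4.582066 rad → L = 5.47·(5.073096 + 3.715807 + 4.582066) = 5.47·13.370968 = 73.139197 m
RSR: p² = 2 + d² − 2cos(α−β) + 2d(sin β − sin α) = 0.951921; p = √p² = 0.975665; φ = atan2(cos α − cos β, d − sin α + sin β) = 1.449572 rad; t = (α − φ) mod 2π = 5.780014 rad, q = (φ − β) mod 2π = 3.414381 rad → L = 5.47·(5.780014 + 0.975665 + 3.414381) = 5.47·10.170059 = 55.630223 m
LSR: p² = d² − 2 + 2cos(α−β) + 2d(sin α + sin β) = -0.929966 < 0 → infeasible
RSL: p² = d² − 2 + 2cos(α−β) − 2d(sin α + sin β) = -0.099523 < 0 → infeasible
RLR: c = (6 − d² + 2cos(α−β) + 2d(sin α − sin β))/8 = 0.881010; p = 2π − arccos c = 5.790381 rad; φ = atan2(cos α − cos β, d − sin α + sin β) = 1.449572 rad; t = (α − φ + p/2) mod 2π = 2.392019 rad, q = (α − β − t + p) mod 2π = 0.026386 rad → L = 5.47·(2.392019 + 5.790381 + 0.026386) = 5.47·8.208787 = 44.902064 m
LRL: c = (6 − d² + 2cos(α−β) − 2d(sin α − sin β))/8 = -0.725903; p = 2π − arccos c = 3.900043 rad; φ = atan2(cos β − cos α, d + sin α − sin β) = -0.263690 rad; t = (φ − α + p/2) mod 2π = 0.739932 rad, q = (β − α − t + p) mod 2π = 0.248902 rad → L = 5.47·(0.739932 + 3.900043 + 0.248902) = 5.47·4.888877 = 26.742157 m
Shortest: LRL with L = 26.742157 m ≈ 26.7422 m
Convert LRL to answer units (arcs ×180/π): t = 0.739932·180/π = 42.3950°, p = 3.900043·180/π = 223.4560°, q = 0.248902·180/π = 14.2610°, L = 26.7422 m.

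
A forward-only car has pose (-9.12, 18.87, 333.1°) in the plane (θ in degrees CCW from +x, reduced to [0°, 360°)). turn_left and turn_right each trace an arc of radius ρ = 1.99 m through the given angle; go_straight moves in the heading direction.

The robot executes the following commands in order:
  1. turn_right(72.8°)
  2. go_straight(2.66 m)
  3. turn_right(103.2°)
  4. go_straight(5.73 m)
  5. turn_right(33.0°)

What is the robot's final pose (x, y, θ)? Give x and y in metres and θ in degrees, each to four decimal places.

set_pose: (x, y, θ) = (-9.1200, 18.8700, 333.1000°), ρ = 1.99
turn_right(72.8°): centre at ρ to the right, rotate −72.8° → (-8.0588, 16.7600, 260.3000°)
go_straight(2.66): x += 2.66·cos θ, y += 2.66·sin θ → (-8.5070, 14.1381, 260.3000°)
turn_right(103.2°): centre at ρ to the right, rotate −103.2° → (-11.2429, 12.6402, 157.1000°)
go_straight(5.73): x += 5.73·cos θ, y += 5.73·sin θ → (-16.5213, 14.8699, 157.1000°)
turn_right(33.0°): centre at ρ to the right, rotate −33.0° → (-17.3948, 15.5874, 124.1000°)

(-17.3948, 15.5874, 124.1000°)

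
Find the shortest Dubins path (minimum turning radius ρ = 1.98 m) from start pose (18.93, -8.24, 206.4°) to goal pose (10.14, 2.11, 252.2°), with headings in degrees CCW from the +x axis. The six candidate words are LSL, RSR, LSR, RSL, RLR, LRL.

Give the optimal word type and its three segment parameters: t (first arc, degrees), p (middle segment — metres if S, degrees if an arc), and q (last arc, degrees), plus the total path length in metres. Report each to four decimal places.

RSL: t = 102.6680°, p = 9.1734 m, q = 148.4680°, L = 17.8521 m

Let ψ = atan2(Δy, Δx) = atan2(10.35, -8.79) = 130.3404° be the start→goal bearing.
Normalize: d = |goal − start| / ρ = 13.578903/1.98 = 6.858032, α = (θ_start − ψ) mod 360° = 76.0596° = 1.327490 rad, β = (θ_goal − ψ) mod 360° = 121.8596° = 2.126851 rad.
Common terms: sin α = 0.970547, cos α = 0.240913, sin β = 0.849344, cos β = -0.527839, cos(α−β) = 0.697165, d² = 47.032599. Work in radians in the unit-radius frame; every candidate has L = ρ·(t + p + q).
LSL: p² = 2 + d² − 2cos(α−β) + 2d(sin α − sin β) = 49.300689; p = √p² = 7.021445; φ = atan2(cos β − cos α, d + sin α − sin β) = -0.109706 rad; t = (φ − α) mod 2π = 4.845989 rad, q = (β − φ) mod 2π = 2.236557 rad → L = 1.98·(4.845989 + 7.021445 + 2.236557) = 1.98·14.103991 = 27.925902 m
RSR: p² = 2 + d² − 2cos(α−β) + 2d(sin β − sin α) = 45.975848; p = √p² = 6.780549; φ = atan2(cos α − cos β, d − sin α + sin β) = 0.113620 rad; t = (α − φ) mod 2π = 1.213870 rad, q = (φ − β) mod 2π = 4.269955 rad → L = 1.98·(1.213870 + 6.780549 + 4.269955) = 1.98·12.264374 = 24.283460 m
LSR: p² = d² − 2 + 2cos(α−β) + 2d(sin α + sin β) = 71.388670; p = √p² = 8.449182; φ = atan2(−cos α − cos β, d + sin α + sin β) − atan2(−2, p) = 0.265483 rad; t = (φ − α) mod 2π = 5.221178 rad, q = (φ − β) mod 2π = 4.421818 rad → L = 1.98·(5.221178 + 8.449182 + 4.421818) = 1.98·18.092178 = 35.822512 m
RSL: p² = d² − 2 + 2cos(α−β) − 2d(sin α + sin β) = 21.465188; p = √p² = 4.633054; φ = atan2(cos α + cos β, d − sin α − sin β) − atan2(2, p) = -0.464405 rad; t = (α − φ) mod 2π = 1.791895 rad, q = (β − φ) mod 2π = 2.591256 rad → L = 1.98·(1.791895 + 4.633054 + 2.591256) = 1.98·9.016205 = 17.852085 m
RLR: c = (6 − d² + 2cos(α−β) + 2d(sin α − sin β))/8 = -4.746981, |c| > 1 → infeasible
LRL: c = (6 − d² + 2cos(α−β) − 2d(sin α − sin β))/8 = -5.162586, |c| > 1 → infeasible
Shortest: RSL with L = 17.852085 m ≈ 17.8521 m
Convert RSL to answer units (arcs ×180/π): t = 1.791895·180/π = 102.6680°, p = ρ·p = 1.98·4.633054 = 9.1734 m, q = 2.591256·180/π = 148.4680°, L = 17.8521 m.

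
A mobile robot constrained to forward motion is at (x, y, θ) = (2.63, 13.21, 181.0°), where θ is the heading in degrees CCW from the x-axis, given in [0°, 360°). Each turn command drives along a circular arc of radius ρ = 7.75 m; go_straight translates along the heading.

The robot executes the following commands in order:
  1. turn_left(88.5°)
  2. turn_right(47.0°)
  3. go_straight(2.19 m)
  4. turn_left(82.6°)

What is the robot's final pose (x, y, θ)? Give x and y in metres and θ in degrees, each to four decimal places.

(-10.2178, -11.7672, 305.1000°)

set_pose: (x, y, θ) = (2.6300, 13.2100, 181.0000°), ρ = 7.75
turn_left(88.5°): centre at ρ to the left, rotate +88.5° → (-4.9844, 5.5288, 269.5000°)
turn_right(47.0°): centre at ρ to the right, rotate −47.0° → (-7.4983, -0.1175, 222.5000°)
go_straight(2.19): x += 2.19·cos θ, y += 2.19·sin θ → (-9.1130, -1.5970, 222.5000°)
turn_left(82.6°): centre at ρ to the left, rotate +82.6° → (-10.2178, -11.7672, 305.1000°)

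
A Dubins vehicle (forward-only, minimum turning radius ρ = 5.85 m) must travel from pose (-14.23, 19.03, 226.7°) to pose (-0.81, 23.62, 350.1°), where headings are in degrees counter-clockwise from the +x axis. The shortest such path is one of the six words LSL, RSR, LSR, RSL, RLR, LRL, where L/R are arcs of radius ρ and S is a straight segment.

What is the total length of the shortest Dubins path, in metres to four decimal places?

41.2059 m

Let ψ = atan2(Δy, Δx) = atan2(4.59, 13.42) = 18.8821° be the start→goal bearing.
Normalize: d = |goal − start| / ρ = 14.183247/5.85 = 2.424487, α = (θ_start − ψ) mod 360° = 207.8179° = 3.627107 rad, β = (θ_goal − ψ) mod 360° = 331.2179° = 5.780844 rad.
Common terms: sin α = -0.466664, cos α = -0.884435, sin β = -0.481479, cos β = 0.876457, cos(α−β) = -0.550481, d² = 5.878136. Work in radians in the unit-radius frame; every candidate has L = ρ·(t + p + q).
LSL: p² = 2 + d² − 2cos(α−β) + 2d(sin α − sin β) = 9.050939; p = √p² = 3.008478; φ = atan2(cos β − cos α, d + sin α − sin β) = 0.625262 rad; t = (φ − α) mod 2π = 3.281341 rad, q = (β − φ) mod 2π = 5.155581 rad → L = 5.85·(3.281341 + 3.008478 + 5.155581) = 5.85·11.445399 = 66.955586 m
RSR: p² = 2 + d² − 2cos(α−β) + 2d(sin β − sin α) = 8.907256; p = √p² = 2.984503; φ = atan2(cos α − cos β, d − sin α + sin β) = -0.631074 rad; t = (α − φ) mod 2π = 4.258181 rad, q = (φ − β) mod 2π = 6.154453 rad → L = 5.85·(4.258181 + 2.984503 + 6.154453) = 5.85·13.397137 = 78.373251 m
LSR: p² = d² − 2 + 2cos(α−β) + 2d(sin α + sin β) = -1.820345 < 0 → infeasible
RSL: p² = d² − 2 + 2cos(α−β) − 2d(sin α + sin β) = 7.374694; p = √p² = 2.715639; φ = atan2(cos α + cos β, d − sin α − sin β) − atan2(2, p) = -0.637154 rad; t = (α − φ) mod 2π = 4.264261 rad, q = (β − φ) mod 2π = 0.134812 rad → L = 5.85·(4.264261 + 2.715639 + 0.134812) = 5.85·7.114712 = 41.621068 m
RLR: c = (6 − d² + 2cos(α−β) + 2d(sin α − sin β))/8 = -0.113407; p = 2π − arccos c = 4.598737 rad; φ = atan2(cos α − cos β, d − sin α + sin β) = -0.631074 rad; t = (α − φ + p/2) mod 2π = 0.274364 rad, q = (α − β − t + p) mod 2π = 2.170637 rad → L = 5.85·(0.274364 + 4.598737 + 2.170637) = 5.85·7.043739 = 41.205871 m
LRL: c = (6 − d² + 2cos(α−β) − 2d(sin α − sin β))/8 = -0.131367; p = 2π − arccos c = 4.580641 rad; φ = atan2(cos β − cos α, d + sin α − sin β) = 0.625262 rad; t = (φ − α + p/2) mod 2π = 5.571661 rad, q = (β − α − t + p) mod 2π = 1.162716 rad → L = 5.85·(5.571661 + 4.580641 + 1.162716) = 5.85·11.315018 = 66.192855 m
Shortest: RLR with L = 41.205871 m ≈ 41.2059 m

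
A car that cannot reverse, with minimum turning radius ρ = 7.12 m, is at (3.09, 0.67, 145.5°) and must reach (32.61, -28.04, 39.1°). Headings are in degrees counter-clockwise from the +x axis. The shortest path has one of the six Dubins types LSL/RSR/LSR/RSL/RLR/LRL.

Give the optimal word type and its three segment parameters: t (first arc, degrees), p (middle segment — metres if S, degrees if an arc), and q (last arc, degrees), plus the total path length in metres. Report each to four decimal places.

LSL: t = 183.7115°, p = 33.8304 m, q = 69.8885°, L = 65.3446 m

Let ψ = atan2(Δy, Δx) = atan2(-28.71, 29.52) = -44.2030° be the start→goal bearing.
Normalize: d = |goal − start| / ρ = 41.178811/7.12 = 5.783541, α = (θ_start − ψ) mod 360° = 189.7030° = 3.310943 rad, β = (θ_goal − ψ) mod 360° = 83.3030° = 1.453912 rad.
Common terms: sin α = -0.168542, cos α = -0.985695, sin β = 0.993177, cos β = 0.116618, cos(α−β) = -0.282341, d² = 33.449345. Work in radians in the unit-radius frame; every candidate has L = ρ·(t + p + q).
LSL: p² = 2 + d² − 2cos(α−β) + 2d(sin α − sin β) = 22.576334; p = √p² = 4.751456; φ = atan2(cos β − cos α, d + sin α − sin β) = 0.234128 rad; t = (φ − α) mod 2π = 3.206370 rad, q = (β − φ) mod 2π = 1.219785 rad → L = 7.12·(3.206370 + 4.751456 + 1.219785) = 7.12·9.177611 = 65.344590 m
RSR: p² = 2 + d² − 2cos(α−β) + 2d(sin β − sin α) = 49.451723; p = √p² = 7.032192; φ = atan2(cos α − cos β, d − sin α + sin β) = -0.157401 rad; t = (α − φ) mod 2π = 3.468344 rad, q = (φ − β) mod 2π = 4.671871 rad → L = 7.12·(3.468344 + 7.032192 + 4.671871) = 7.12·15.172408 = 108.027542 m
LSR: p² = d² − 2 + 2cos(α−β) + 2d(sin α + sin β) = 40.423284; p = √p² = 6.357931; φ = atan2(−cos α − cos β, d + sin α + sin β) − atan2(−2, p) = 0.435532 rad; t = (φ − α) mod 2π = 3.407775 rad, q = (φ − β) mod 2π = 5.264805 rad → L = 7.12·(3.407775 + 6.357931 + 5.264805) = 7.12·15.030511 = 107.017239 m
RSL: p² = d² − 2 + 2cos(α−β) − 2d(sin α + sin β) = 21.346041; p = √p² = 4.620178; φ = atan2(cos α + cos β, d − sin α − sin β) − atan2(2, p) = -0.582023 rad; t = (α − φ) mod 2π = 3.892966 rad, q = (β − φ) mod 2π = 2.035936 rad → L = 7.12·(3.892966 + 4.620178 + 2.035936) = 7.12·10.549079 = 75.109442 m
RLR: c = (6 − d² + 2cos(α−β) + 2d(sin α − sin β))/8 = -5.181465, |c| > 1 → infeasible
LRL: c = (6 − d² + 2cos(α−β) − 2d(sin α − sin β))/8 = -1.822042, |c| > 1 → infeasible
Shortest: LSL with L = 65.344590 m ≈ 65.3446 m
Convert LSL to answer units (arcs ×180/π): t = 3.206370·180/π = 183.7115°, p = ρ·p = 7.12·4.751456 = 33.8304 m, q = 1.219785·180/π = 69.8885°, L = 65.3446 m.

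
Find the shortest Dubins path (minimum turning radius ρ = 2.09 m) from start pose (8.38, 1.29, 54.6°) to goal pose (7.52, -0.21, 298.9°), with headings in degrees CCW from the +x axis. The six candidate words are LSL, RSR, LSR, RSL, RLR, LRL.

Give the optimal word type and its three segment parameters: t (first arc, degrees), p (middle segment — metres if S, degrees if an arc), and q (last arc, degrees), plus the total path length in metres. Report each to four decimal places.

RLR: t = 4.8926°, p = 293.5373°, q = 44.3446°, L = 12.5035 m

Let ψ = atan2(Δy, Δx) = atan2(-1.50, -0.86) = -119.8271° be the start→goal bearing.
Normalize: d = |goal − start| / ρ = 1.729046/2.09 = 0.827295, α = (θ_start − ψ) mod 360° = 174.4271° = 3.044327 rad, β = (θ_goal − ψ) mod 360° = 58.7271° = 1.024981 rad.
Common terms: sin α = 0.097112, cos α = -0.995273, sin β = 0.854704, cos β = 0.519115, cos(α−β) = -0.433659, d² = 0.684417. Work in radians in the unit-radius frame; every candidate has L = ρ·(t + p + q).
LSL: p² = 2 + d² − 2cos(α−β) + 2d(sin α − sin β) = 2.298231; p = √p² = 1.515992; φ = atan2(cos β − cos α, d + sin α − sin β) = 1.524802 rad; t = (φ − α) mod 2π = 4.763660 rad, q = (β − φ) mod 2π = 5.783365 rad → L = 2.09·(4.763660 + 1.515992 + 5.783365) = 2.09·12.063016 = 25.211704 m
RSR: p² = 2 + d² − 2cos(α−β) + 2d(sin β − sin α) = 4.805238; p = √p² = 2.192085; φ = atan2(cos α − cos β, d − sin α + sin β) = -0.762655 rad; t = (α − φ) mod 2π = 3.806982 rad, q = (φ − β) mod 2π = 4.495549 rad → L = 2.09·(3.806982 + 2.192085 + 4.495549) = 2.09·10.494617 = 21.933749 m
LSR: p² = d² − 2 + 2cos(α−β) + 2d(sin α + sin β) = -0.608036 < 0 → infeasible
RSL: p² = d² − 2 + 2cos(α−β) − 2d(sin α + sin β) = -3.757768 < 0 → infeasible
RLR: c = (6 − d² + 2cos(α−β) + 2d(sin α − sin β))/8 = 0.399345; p = 2π − arccos c = 5.123192 rad; φ = atan2(cos α − cos β, d − sin α + sin β) = -0.762655 rad; t = (α − φ + p/2) mod 2π = 0.085393 rad, q = (α − β − t + p) mod 2π = 0.773959 rad → L = 2.09·(0.085393 + 5.123192 + 0.773959) = 2.09·5.982544 = 12.503516 m
LRL: c = (6 − d² + 2cos(α−β) − 2d(sin α − sin β))/8 = 0.712721; p = 2π − arccos c = 5.505759 rad; φ = atan2(cos β − cos α, d + sin α − sin β) = 1.524802 rad; t = (φ − α + p/2) mod 2π = 1.233354 rad, q = (β − α − t + p) mod 2π = 2.253059 rad → L = 2.09·(1.233354 + 5.505759 + 2.253059) = 2.09·8.992172 = 18.793639 m
Shortest: RLR with L = 12.503516 m ≈ 12.5035 m
Convert RLR to answer units (arcs ×180/π): t = 0.085393·180/π = 4.8926°, p = 5.123192·180/π = 293.5373°, q = 0.773959·180/π = 44.3446°, L = 12.5035 m.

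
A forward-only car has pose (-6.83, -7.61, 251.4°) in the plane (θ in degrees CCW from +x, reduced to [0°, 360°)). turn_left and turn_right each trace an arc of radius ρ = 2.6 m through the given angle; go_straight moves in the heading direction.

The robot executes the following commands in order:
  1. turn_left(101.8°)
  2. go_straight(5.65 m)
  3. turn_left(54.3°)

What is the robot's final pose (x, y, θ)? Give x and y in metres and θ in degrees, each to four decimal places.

set_pose: (x, y, θ) = (-6.8300, -7.6100, 251.4000°), ρ = 2.6
turn_left(101.8°): centre at ρ to the left, rotate +101.8° → (-4.6737, -11.0210, 353.2000°)
go_straight(5.65): x += 5.65·cos θ, y += 5.65·sin θ → (0.9366, -11.6900, 353.2000°)
turn_left(54.3°): centre at ρ to the left, rotate +54.3° → (3.1614, -10.8648, 407.5000° ≡ 47.5000°)

(3.1614, -10.8648, 47.5000°)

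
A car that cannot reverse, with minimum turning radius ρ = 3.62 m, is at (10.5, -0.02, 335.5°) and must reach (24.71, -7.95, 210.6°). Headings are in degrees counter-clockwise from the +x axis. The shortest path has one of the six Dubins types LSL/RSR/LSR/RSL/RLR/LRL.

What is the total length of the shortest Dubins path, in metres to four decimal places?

21.8873 m

Let ψ = atan2(Δy, Δx) = atan2(-7.93, 14.21) = -29.1640° be the start→goal bearing.
Normalize: d = |goal − start| / ρ = 16.272953/3.62 = 4.495291, α = (θ_start − ψ) mod 360° = 4.6640° = 0.081403 rad, β = (θ_goal − ψ) mod 360° = 239.7640° = 4.184672 rad.
Common terms: sin α = 0.081313, cos α = 0.996689, sin β = -0.863959, cos β = -0.503562, cos(α−β) = -0.572146, d² = 20.207640. Work in radians in the unit-radius frame; every candidate has L = ρ·(t + p + q).
LSL: p² = 2 + d² − 2cos(α−β) + 2d(sin α − sin β) = 31.850476; p = √p² = 5.643623; φ = atan2(cos β − cos α, d + sin α − sin β) = -0.269066 rad; t = (φ − α) mod 2π = 5.932716 rad, q = (β − φ) mod 2π = 4.453738 rad → L = 3.62·(5.932716 + 5.643623 + 4.453738) = 3.62·16.030077 = 58.028879 m
RSR: p² = 2 + d² − 2cos(α−β) + 2d(sin β − sin α) = 14.853388; p = √p² = 3.854009; φ = atan2(cos α − cos β, d − sin α + sin β) = 0.399839 rad; t = (α − φ) mod 2π = 5.964749 rad, q = (φ − β) mod 2π = 2.498353 rad → L = 3.62·(5.964749 + 3.854009 + 2.498353) = 3.62·12.317111 = 44.587941 m
LSR: p² = d² − 2 + 2cos(α−β) + 2d(sin α + sin β) = 10.026906; p = √p² = 3.166529; φ = atan2(−cos α − cos β, d + sin α + sin β) − atan2(−2, p) = 0.431285 rad; t = (φ − α) mod 2π = 0.349883 rad, q = (φ − β) mod 2π = 2.529799 rad → L = 3.62·(0.349883 + 3.166529 + 2.529799) = 3.62·6.046210 = 21.887281 m
RSL: p² = d² − 2 + 2cos(α−β) − 2d(sin α + sin β) = 24.099791; p = √p² = 4.909154; φ = atan2(cos α + cos β, d − sin α − sin β) − atan2(2, p) = -0.293710 rad; t = (α − φ) mod 2π = 0.375113 rad, q = (β − φ) mod 2π = 4.478382 rad → L = 3.62·(0.375113 + 4.909154 + 4.478382) = 3.62·9.762649 = 35.340788 m
RLR: c = (6 − d² + 2cos(α−β) + 2d(sin α − sin β))/8 = -0.856673; p = 2π − arccos c = 3.683603 rad; φ = atan2(cos α − cos β, d − sin α + sin β) = 0.399839 rad; t = (α − φ + p/2) mod 2π = 1.523365 rad, q = (α − β − t + p) mod 2π = 4.340154 rad → L = 3.62·(1.523365 + 3.683603 + 4.340154) = 3.62·9.547122 = 34.560581 m
LRL: c = (6 − d² + 2cos(α−β) − 2d(sin α − sin β))/8 = -2.981309, |c| > 1 → infeasible
Shortest: LSR with L = 21.887281 m ≈ 21.8873 m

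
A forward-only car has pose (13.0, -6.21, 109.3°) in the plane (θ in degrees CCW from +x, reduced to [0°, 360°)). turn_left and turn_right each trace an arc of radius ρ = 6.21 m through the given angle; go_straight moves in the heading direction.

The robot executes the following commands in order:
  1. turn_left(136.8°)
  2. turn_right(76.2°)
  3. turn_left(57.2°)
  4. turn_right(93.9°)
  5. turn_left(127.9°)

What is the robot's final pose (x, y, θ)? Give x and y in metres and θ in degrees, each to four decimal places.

set_pose: (x, y, θ) = (13.0000, -6.2100, 109.3000°), ρ = 6.21
turn_left(136.8°): centre at ρ to the left, rotate +136.8° → (1.4615, -5.7466, 246.1000°)
turn_right(76.2°): centre at ρ to the right, rotate −76.2° → (-5.3051, -9.3444, 169.9000°)
turn_left(57.2°): centre at ρ to the left, rotate +57.2° → (-10.9432, -11.2309, 227.1000°)
turn_right(93.9°): centre at ρ to the right, rotate −93.9° → (-20.0192, -11.2546, 133.2000°)
turn_left(127.9°): centre at ρ to the left, rotate +127.9° → (-30.6813, -14.5449, 261.1000°)

(-30.6813, -14.5449, 261.1000°)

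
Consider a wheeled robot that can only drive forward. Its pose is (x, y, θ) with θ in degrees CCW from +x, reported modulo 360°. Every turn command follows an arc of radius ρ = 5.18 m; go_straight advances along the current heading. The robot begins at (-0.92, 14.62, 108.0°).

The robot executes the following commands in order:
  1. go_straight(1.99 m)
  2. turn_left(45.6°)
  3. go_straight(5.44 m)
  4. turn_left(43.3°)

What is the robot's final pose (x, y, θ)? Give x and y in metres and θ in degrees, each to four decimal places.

set_pose: (x, y, θ) = (-0.9200, 14.6200, 108.0000°), ρ = 5.18
go_straight(1.99): x += 1.99·cos θ, y += 1.99·sin θ → (-1.5349, 16.5126, 108.0000°)
turn_left(45.6°): centre at ρ to the left, rotate +45.6° → (-4.1582, 19.5517, 153.6000°)
go_straight(5.44): x += 5.44·cos θ, y += 5.44·sin θ → (-9.0309, 21.9705, 153.6000°)
turn_left(43.3°): centre at ρ to the left, rotate +43.3° → (-12.8399, 22.2870, 196.9000°)

(-12.8399, 22.2870, 196.9000°)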